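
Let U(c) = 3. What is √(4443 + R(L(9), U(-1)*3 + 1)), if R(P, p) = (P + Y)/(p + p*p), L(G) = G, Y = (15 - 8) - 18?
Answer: 2*√3360005/55 ≈ 66.656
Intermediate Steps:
Y = -11 (Y = 7 - 18 = -11)
R(P, p) = (-11 + P)/(p + p²) (R(P, p) = (P - 11)/(p + p*p) = (-11 + P)/(p + p²))
√(4443 + R(L(9), U(-1)*3 + 1)) = √(4443 + (-11 + 9)/((3*3 + 1)*(1 + (3*3 + 1)))) = √(4443 - 2/((9 + 1)*(1 + (9 + 1)))) = √(4443 - 2/(10*(1 + 10))) = √(4443 + (⅒)*(-2)/11) = √(4443 + (⅒)*(1/11)*(-2)) = √(4443 - 1/55) = √(244364/55) = 2*√3360005/55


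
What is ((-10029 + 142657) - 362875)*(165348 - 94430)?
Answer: -16328656746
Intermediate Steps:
((-10029 + 142657) - 362875)*(165348 - 94430) = (132628 - 362875)*70918 = -230247*70918 = -16328656746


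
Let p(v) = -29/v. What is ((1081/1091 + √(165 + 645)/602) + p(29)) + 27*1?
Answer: 29447/1091 + 9*√10/602 ≈ 27.038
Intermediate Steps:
((1081/1091 + √(165 + 645)/602) + p(29)) + 27*1 = ((1081/1091 + √(165 + 645)/602) - 29/29) + 27*1 = ((1081*(1/1091) + √810*(1/602)) - 29*1/29) + 27 = ((1081/1091 + (9*√10)*(1/602)) - 1) + 27 = ((1081/1091 + 9*√10/602) - 1) + 27 = (-10/1091 + 9*√10/602) + 27 = 29447/1091 + 9*√10/602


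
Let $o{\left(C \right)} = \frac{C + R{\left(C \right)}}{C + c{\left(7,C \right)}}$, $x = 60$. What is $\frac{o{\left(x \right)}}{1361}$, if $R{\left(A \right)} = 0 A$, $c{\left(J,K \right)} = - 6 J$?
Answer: $\frac{10}{4083} \approx 0.0024492$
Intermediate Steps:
$R{\left(A \right)} = 0$
$o{\left(C \right)} = \frac{C}{-42 + C}$ ($o{\left(C \right)} = \frac{C + 0}{C - 42} = \frac{C}{C - 42} = \frac{C}{-42 + C}$)
$\frac{o{\left(x \right)}}{1361} = \frac{60 \frac{1}{-42 + 60}}{1361} = \frac{60}{18} \cdot \frac{1}{1361} = 60 \cdot \frac{1}{18} \cdot \frac{1}{1361} = \frac{10}{3} \cdot \frac{1}{1361} = \frac{10}{4083}$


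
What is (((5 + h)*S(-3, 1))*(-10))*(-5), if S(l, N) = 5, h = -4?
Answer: 250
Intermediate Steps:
(((5 + h)*S(-3, 1))*(-10))*(-5) = (((5 - 4)*5)*(-10))*(-5) = ((1*5)*(-10))*(-5) = (5*(-10))*(-5) = -50*(-5) = 250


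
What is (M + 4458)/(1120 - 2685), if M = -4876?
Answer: 418/1565 ≈ 0.26709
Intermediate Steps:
(M + 4458)/(1120 - 2685) = (-4876 + 4458)/(1120 - 2685) = -418/(-1565) = -418*(-1/1565) = 418/1565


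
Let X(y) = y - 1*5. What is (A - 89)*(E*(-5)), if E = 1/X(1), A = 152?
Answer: 315/4 ≈ 78.750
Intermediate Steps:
X(y) = -5 + y (X(y) = y - 5 = -5 + y)
E = -1/4 (E = 1/(-5 + 1) = 1/(-4) = -1/4 ≈ -0.25000)
(A - 89)*(E*(-5)) = (152 - 89)*(-1/4*(-5)) = 63*(5/4) = 315/4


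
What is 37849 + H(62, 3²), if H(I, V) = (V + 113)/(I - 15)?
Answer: 1779025/47 ≈ 37852.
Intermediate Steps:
H(I, V) = (113 + V)/(-15 + I)
37849 + H(62, 3²) = 37849 + (113 + 3²)/(-15 + 62) = 37849 + (113 + 9)/47 = 37849 + (1/47)*122 = 37849 + 122/47 = 1779025/47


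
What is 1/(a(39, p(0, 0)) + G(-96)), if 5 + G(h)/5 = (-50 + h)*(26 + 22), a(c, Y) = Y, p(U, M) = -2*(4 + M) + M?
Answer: -1/35073 ≈ -2.8512e-5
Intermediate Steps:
p(U, M) = -8 - M (p(U, M) = (-8 - 2*M) + M = -8 - M)
G(h) = -12025 + 240*h (G(h) = -25 + 5*((-50 + h)*(26 + 22)) = -25 + 5*((-50 + h)*48) = -25 + 5*(-2400 + 48*h) = -25 + (-12000 + 240*h) = -12025 + 240*h)
1/(a(39, p(0, 0)) + G(-96)) = 1/((-8 - 1*0) + (-12025 + 240*(-96))) = 1/((-8 + 0) + (-12025 - 23040)) = 1/(-8 - 35065) = 1/(-35073) = -1/35073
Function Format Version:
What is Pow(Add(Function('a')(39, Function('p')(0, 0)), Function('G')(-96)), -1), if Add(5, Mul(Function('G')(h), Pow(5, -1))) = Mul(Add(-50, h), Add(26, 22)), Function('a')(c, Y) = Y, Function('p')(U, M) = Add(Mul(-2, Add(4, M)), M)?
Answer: Rational(-1, 35073) ≈ -2.8512e-5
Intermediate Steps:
Function('p')(U, M) = Add(-8, Mul(-1, M)) (Function('p')(U, M) = Add(Add(-8, Mul(-2, M)), M) = Add(-8, Mul(-1, M)))
Function('G')(h) = Add(-12025, Mul(240, h)) (Function('G')(h) = Add(-25, Mul(5, Mul(Add(-50, h), Add(26, 22)))) = Add(-25, Mul(5, Mul(Add(-50, h), 48))) = Add(-25, Mul(5, Add(-2400, Mul(48, h)))) = Add(-25, Add(-12000, Mul(240, h))) = Add(-12025, Mul(240, h)))
Pow(Add(Function('a')(39, Function('p')(0, 0)), Function('G')(-96)), -1) = Pow(Add(Add(-8, Mul(-1, 0)), Add(-12025, Mul(240, -96))), -1) = Pow(Add(Add(-8, 0), Add(-12025, -23040)), -1) = Pow(Add(-8, -35065), -1) = Pow(-35073, -1) = Rational(-1, 35073)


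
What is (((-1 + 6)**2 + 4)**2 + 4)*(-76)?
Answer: -64220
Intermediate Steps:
(((-1 + 6)**2 + 4)**2 + 4)*(-76) = ((5**2 + 4)**2 + 4)*(-76) = ((25 + 4)**2 + 4)*(-76) = (29**2 + 4)*(-76) = (841 + 4)*(-76) = 845*(-76) = -64220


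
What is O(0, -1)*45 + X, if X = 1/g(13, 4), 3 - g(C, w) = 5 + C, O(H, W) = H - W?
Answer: 674/15 ≈ 44.933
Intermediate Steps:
g(C, w) = -2 - C (g(C, w) = 3 - (5 + C) = 3 + (-5 - C) = -2 - C)
X = -1/15 (X = 1/(-2 - 1*13) = 1/(-2 - 13) = 1/(-15) = -1/15 ≈ -0.066667)
O(0, -1)*45 + X = (0 - 1*(-1))*45 - 1/15 = (0 + 1)*45 - 1/15 = 1*45 - 1/15 = 45 - 1/15 = 674/15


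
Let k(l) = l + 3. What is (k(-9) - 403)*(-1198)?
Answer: 489982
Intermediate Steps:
k(l) = 3 + l
(k(-9) - 403)*(-1198) = ((3 - 9) - 403)*(-1198) = (-6 - 403)*(-1198) = -409*(-1198) = 489982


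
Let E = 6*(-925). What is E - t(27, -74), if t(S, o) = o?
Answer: -5476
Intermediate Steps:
E = -5550
E - t(27, -74) = -5550 - 1*(-74) = -5550 + 74 = -5476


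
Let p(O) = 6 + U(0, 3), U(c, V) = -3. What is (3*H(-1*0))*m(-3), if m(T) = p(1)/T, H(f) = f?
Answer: 0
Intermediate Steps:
p(O) = 3 (p(O) = 6 - 3 = 3)
m(T) = 3/T
(3*H(-1*0))*m(-3) = (3*(-1*0))*(3/(-3)) = (3*0)*(3*(-⅓)) = 0*(-1) = 0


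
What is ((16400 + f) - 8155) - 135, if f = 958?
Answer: 9068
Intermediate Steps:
((16400 + f) - 8155) - 135 = ((16400 + 958) - 8155) - 135 = (17358 - 8155) - 135 = 9203 - 135 = 9068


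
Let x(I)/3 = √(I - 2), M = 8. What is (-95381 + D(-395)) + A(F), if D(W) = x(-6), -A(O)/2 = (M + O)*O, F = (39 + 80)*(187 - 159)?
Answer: -22353141 + 6*I*√2 ≈ -2.2353e+7 + 8.4853*I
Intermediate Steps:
F = 3332 (F = 119*28 = 3332)
A(O) = -2*O*(8 + O) (A(O) = -2*(8 + O)*O = -2*O*(8 + O))
x(I) = 3*√(-2 + I) (x(I) = 3*√(I - 2) = 3*√(-2 + I))
D(W) = 6*I*√2 (D(W) = 3*√(-2 - 6) = 3*√(-8) = 3*(2*I*√2) = 6*I*√2)
(-95381 + D(-395)) + A(F) = (-95381 + 6*I*√2) - 2*3332*(8 + 3332) = (-95381 + 6*I*√2) - 2*3332*3340 = (-95381 + 6*I*√2) - 22257760 = -22353141 + 6*I*√2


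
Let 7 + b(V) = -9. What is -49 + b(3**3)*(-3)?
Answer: -1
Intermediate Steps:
b(V) = -16 (b(V) = -7 - 9 = -16)
-49 + b(3**3)*(-3) = -49 - 16*(-3) = -49 + 48 = -1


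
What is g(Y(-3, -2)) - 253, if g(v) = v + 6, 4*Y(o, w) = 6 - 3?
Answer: -985/4 ≈ -246.25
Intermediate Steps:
Y(o, w) = ¾ (Y(o, w) = (6 - 3)/4 = (¼)*3 = ¾)
g(v) = 6 + v
g(Y(-3, -2)) - 253 = (6 + ¾) - 253 = 27/4 - 253 = -985/4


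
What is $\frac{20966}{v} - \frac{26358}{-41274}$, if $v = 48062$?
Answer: $\frac{177680740}{165309249} \approx 1.0748$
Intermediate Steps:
$\frac{20966}{v} - \frac{26358}{-41274} = \frac{20966}{48062} - \frac{26358}{-41274} = 20966 \cdot \frac{1}{48062} - - \frac{4393}{6879} = \frac{10483}{24031} + \frac{4393}{6879} = \frac{177680740}{165309249}$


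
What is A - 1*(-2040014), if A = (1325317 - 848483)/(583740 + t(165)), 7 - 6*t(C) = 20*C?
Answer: 7138311729062/3499147 ≈ 2.0400e+6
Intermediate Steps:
t(C) = 7/6 - 10*C/3
A = 2861004/3499147 (A = (1325317 - 848483)/(583740 + (7/6 - 10/3*165)) = 476834/(583740 + (7/6 - 550)) = 476834/(583740 - 3293/6) = 476834/(3499147/6) = 476834*(6/3499147) = 2861004/3499147 ≈ 0.81763)
A - 1*(-2040014) = 2861004/3499147 - 1*(-2040014) = 2861004/3499147 + 2040014 = 7138311729062/3499147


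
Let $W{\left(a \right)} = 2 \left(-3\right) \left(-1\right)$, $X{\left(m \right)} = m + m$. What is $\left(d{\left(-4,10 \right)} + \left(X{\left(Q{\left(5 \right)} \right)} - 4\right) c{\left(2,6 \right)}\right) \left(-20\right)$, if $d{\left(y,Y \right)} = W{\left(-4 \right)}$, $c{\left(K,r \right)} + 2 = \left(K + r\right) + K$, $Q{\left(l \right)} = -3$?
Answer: $1480$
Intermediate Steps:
$X{\left(m \right)} = 2 m$
$c{\left(K,r \right)} = -2 + r + 2 K$ ($c{\left(K,r \right)} = -2 + \left(\left(K + r\right) + K\right) = -2 + \left(r + 2 K\right) = -2 + r + 2 K$)
$W{\left(a \right)} = 6$ ($W{\left(a \right)} = \left(-6\right) \left(-1\right) = 6$)
$d{\left(y,Y \right)} = 6$
$\left(d{\left(-4,10 \right)} + \left(X{\left(Q{\left(5 \right)} \right)} - 4\right) c{\left(2,6 \right)}\right) \left(-20\right) = \left(6 + \left(2 \left(-3\right) - 4\right) \left(-2 + 6 + 2 \cdot 2\right)\right) \left(-20\right) = \left(6 + \left(-6 - 4\right) \left(-2 + 6 + 4\right)\right) \left(-20\right) = \left(6 - 80\right) \left(-20\right) = \left(-74\right) \left(-20\right) = 1480$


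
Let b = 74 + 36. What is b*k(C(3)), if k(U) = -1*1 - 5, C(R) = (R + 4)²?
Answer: -660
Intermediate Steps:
C(R) = (4 + R)²
b = 110
k(U) = -6 (k(U) = -1 - 5 = -6)
b*k(C(3)) = 110*(-6) = -660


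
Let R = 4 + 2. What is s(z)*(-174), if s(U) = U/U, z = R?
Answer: -174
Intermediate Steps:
R = 6
z = 6
s(U) = 1
s(z)*(-174) = 1*(-174) = -174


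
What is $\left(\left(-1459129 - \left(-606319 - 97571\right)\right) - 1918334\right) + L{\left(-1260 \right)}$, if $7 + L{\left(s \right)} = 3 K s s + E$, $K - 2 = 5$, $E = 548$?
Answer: $30666568$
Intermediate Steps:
$K = 7$ ($K = 2 + 5 = 7$)
$L{\left(s \right)} = 541 + 21 s^{2}$ ($L{\left(s \right)} = -7 + \left(3 \cdot 7 s s + 548\right) = -7 + \left(21 s s + 548\right) = -7 + \left(21 s^{2} + 548\right) = -7 + \left(548 + 21 s^{2}\right) = 541 + 21 s^{2}$)
$\left(\left(-1459129 - \left(-606319 - 97571\right)\right) - 1918334\right) + L{\left(-1260 \right)} = \left(\left(-1459129 - \left(-606319 - 97571\right)\right) - 1918334\right) + \left(541 + 21 \left(-1260\right)^{2}\right) = \left(\left(-1459129 - -703890\right) - 1918334\right) + \left(541 + 21 \cdot 1587600\right) = \left(\left(-1459129 + 703890\right) - 1918334\right) + \left(541 + 33339600\right) = \left(-755239 - 1918334\right) + 33340141 = -2673573 + 33340141 = 30666568$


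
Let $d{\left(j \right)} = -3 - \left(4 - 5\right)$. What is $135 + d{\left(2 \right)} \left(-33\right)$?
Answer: $201$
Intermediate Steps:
$d{\left(j \right)} = -2$ ($d{\left(j \right)} = -3 - -1 = -3 + 1 = -2$)
$135 + d{\left(2 \right)} \left(-33\right) = 135 - -66 = 135 + 66 = 201$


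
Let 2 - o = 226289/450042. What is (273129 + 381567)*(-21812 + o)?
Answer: -1071043626188844/75007 ≈ -1.4279e+10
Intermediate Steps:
o = 673795/450042 (o = 2 - 226289/450042 = 673795/450042 ≈ 1.4972)
(273129 + 381567)*(-21812 + o) = (273129 + 381567)*(-21812 + 673795/450042) = 654696*(-9815642309/450042) = -1071043626188844/75007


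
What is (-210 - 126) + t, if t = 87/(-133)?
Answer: -44775/133 ≈ -336.65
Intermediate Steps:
t = -87/133 (t = 87*(-1/133) = -87/133 ≈ -0.65414)
(-210 - 126) + t = (-210 - 126) - 87/133 = -336 - 87/133 = -44775/133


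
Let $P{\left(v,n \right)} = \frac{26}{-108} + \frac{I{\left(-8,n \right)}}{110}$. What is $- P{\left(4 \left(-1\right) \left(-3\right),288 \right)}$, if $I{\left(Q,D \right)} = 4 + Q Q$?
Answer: $- \frac{1121}{2970} \approx -0.37744$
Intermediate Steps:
$I{\left(Q,D \right)} = 4 + Q^{2}$
$P{\left(v,n \right)} = \frac{1121}{2970}$ ($P{\left(v,n \right)} = \frac{26}{-108} + \frac{4 + \left(-8\right)^{2}}{110} = 26 \left(- \frac{1}{108}\right) + \left(4 + 64\right) \frac{1}{110} = - \frac{13}{54} + 68 \cdot \frac{1}{110} = - \frac{13}{54} + \frac{34}{55} = \frac{1121}{2970}$)
$- P{\left(4 \left(-1\right) \left(-3\right),288 \right)} = \left(-1\right) \frac{1121}{2970} = - \frac{1121}{2970}$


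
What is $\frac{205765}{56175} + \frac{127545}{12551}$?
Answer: $\frac{25317914}{1831305} \approx 13.825$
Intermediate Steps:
$\frac{205765}{56175} + \frac{127545}{12551} = 205765 \cdot \frac{1}{56175} + 127545 \cdot \frac{1}{12551} = \frac{5879}{1605} + \frac{11595}{1141} = \frac{25317914}{1831305}$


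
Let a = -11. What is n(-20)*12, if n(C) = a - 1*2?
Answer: -156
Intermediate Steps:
n(C) = -13 (n(C) = -11 - 1*2 = -11 - 2 = -13)
n(-20)*12 = -13*12 = -156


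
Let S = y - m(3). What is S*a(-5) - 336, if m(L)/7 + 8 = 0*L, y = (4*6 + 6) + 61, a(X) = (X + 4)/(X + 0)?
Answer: -1533/5 ≈ -306.60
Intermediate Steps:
a(X) = (4 + X)/X
y = 91 (y = (24 + 6) + 61 = 30 + 61 = 91)
m(L) = -56 (m(L) = -56 + 7*(0*L) = -56 + 7*0 = -56 + 0 = -56)
S = 147 (S = 91 - 1*(-56) = 91 + 56 = 147)
S*a(-5) - 336 = 147*((4 - 5)/(-5)) - 336 = 147*(-⅕*(-1)) - 336 = 147*(⅕) - 336 = 147/5 - 336 = -1533/5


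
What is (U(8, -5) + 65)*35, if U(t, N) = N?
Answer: 2100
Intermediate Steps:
(U(8, -5) + 65)*35 = (-5 + 65)*35 = 60*35 = 2100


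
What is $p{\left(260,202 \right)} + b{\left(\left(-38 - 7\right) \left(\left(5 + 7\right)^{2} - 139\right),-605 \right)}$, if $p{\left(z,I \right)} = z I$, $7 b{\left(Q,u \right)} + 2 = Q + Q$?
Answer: $\frac{367188}{7} \approx 52455.0$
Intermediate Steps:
$b{\left(Q,u \right)} = - \frac{2}{7} + \frac{2 Q}{7}$ ($b{\left(Q,u \right)} = - \frac{2}{7} + \frac{Q + Q}{7} = - \frac{2}{7} + \frac{2 Q}{7}$)
$p{\left(z,I \right)} = I z$
$p{\left(260,202 \right)} + b{\left(\left(-38 - 7\right) \left(\left(5 + 7\right)^{2} - 139\right),-605 \right)} = 202 \cdot 260 + \left(- \frac{2}{7} + \frac{2 \left(-38 - 7\right) \left(\left(5 + 7\right)^{2} - 139\right)}{7}\right) = 52520 + \left(- \frac{2}{7} + \frac{2 \left(- 45 \left(12^{2} - 139\right)\right)}{7}\right) = 52520 + \left(- \frac{2}{7} + \frac{2 \left(- 45 \left(144 - 139\right)\right)}{7}\right) = 52520 + \left(- \frac{2}{7} + \frac{2 \left(\left(-45\right) 5\right)}{7}\right) = 52520 + \left(- \frac{2}{7} + \frac{2}{7} \left(-225\right)\right) = 52520 - \frac{452}{7} = \frac{367188}{7}$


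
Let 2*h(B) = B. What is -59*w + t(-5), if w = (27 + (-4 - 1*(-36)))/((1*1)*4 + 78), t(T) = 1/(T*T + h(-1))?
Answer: -170405/4018 ≈ -42.410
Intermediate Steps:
h(B) = B/2
t(T) = 1/(-½ + T²) (t(T) = 1/(T*T + (½)*(-1)) = 1/(T² - ½) = 1/(-½ + T²))
w = 59/82 (w = (27 + (-4 + 36))/(1*4 + 78) = (27 + 32)/(4 + 78) = 59/82 ≈ 0.71951)
-59*w + t(-5) = -59*59/82 + 2/(-1 + 2*(-5)²) = -3481/82 + 2/(-1 + 2*25) = -3481/82 + 2/(-1 + 50) = -3481/82 + 2/49 = -170405/4018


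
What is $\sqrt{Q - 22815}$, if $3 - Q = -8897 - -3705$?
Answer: $2 i \sqrt{4405} \approx 132.74 i$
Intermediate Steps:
$Q = 5195$ ($Q = 3 - \left(-8897 - -3705\right) = 3 - \left(-8897 + 3705\right) = 3 - -5192 = 3 + 5192 = 5195$)
$\sqrt{Q - 22815} = \sqrt{5195 - 22815} = \sqrt{-17620} = 2 i \sqrt{4405}$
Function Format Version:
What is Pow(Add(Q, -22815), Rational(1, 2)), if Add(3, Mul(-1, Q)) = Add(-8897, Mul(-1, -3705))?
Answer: Mul(2, I, Pow(4405, Rational(1, 2))) ≈ Mul(132.74, I)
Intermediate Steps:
Q = 5195 (Q = Add(3, Mul(-1, Add(-8897, Mul(-1, -3705)))) = Add(3, Mul(-1, Add(-8897, 3705))) = Add(3, Mul(-1, -5192)) = Add(3, 5192) = 5195)
Pow(Add(Q, -22815), Rational(1, 2)) = Pow(Add(5195, -22815), Rational(1, 2)) = Pow(-17620, Rational(1, 2)) = Mul(2, I, Pow(4405, Rational(1, 2)))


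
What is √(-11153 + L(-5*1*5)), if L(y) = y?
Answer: 9*I*√138 ≈ 105.73*I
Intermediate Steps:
√(-11153 + L(-5*1*5)) = √(-11153 - 5*1*5) = √(-11153 - 5*5) = √(-11153 - 25) = √(-11178) = 9*I*√138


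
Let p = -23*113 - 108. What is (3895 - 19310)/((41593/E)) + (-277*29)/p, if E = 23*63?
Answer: -60130342276/112592251 ≈ -534.05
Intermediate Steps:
p = -2707 (p = -2599 - 108 = -2707)
E = 1449
(3895 - 19310)/((41593/E)) + (-277*29)/p = (3895 - 19310)/((41593/1449)) - 277*29/(-2707) = -15415/(41593*(1/1449)) - 8033*(-1/2707) = -15415/41593/1449 + 8033/2707 = -15415*1449/41593 + 8033/2707 = -22336335/41593 + 8033/2707 = -60130342276/112592251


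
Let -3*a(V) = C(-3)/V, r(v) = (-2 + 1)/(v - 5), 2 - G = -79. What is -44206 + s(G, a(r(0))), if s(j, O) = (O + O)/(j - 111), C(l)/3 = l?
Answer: -44207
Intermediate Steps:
C(l) = 3*l
G = 81 (G = 2 - 1*(-79) = 2 + 79 = 81)
r(v) = -1/(-5 + v)
a(V) = 3/V (a(V) = -3*(-3)/(3*V) = -(-3)/V = 3/V)
s(j, O) = 2*O/(-111 + j) (s(j, O) = (2*O)/(-111 + j) = 2*O/(-111 + j))
-44206 + s(G, a(r(0))) = -44206 + 2*(3/((-1/(-5 + 0))))/(-111 + 81) = -44206 + 2*(3/((-1/(-5))))/(-30) = -44206 + 2*(3/((-1*(-⅕))))*(-1/30) = -44206 + 2*(3/(⅕))*(-1/30) = -44206 + 2*(3*5)*(-1/30) = -44206 + 2*15*(-1/30) = -44206 - 1 = -44207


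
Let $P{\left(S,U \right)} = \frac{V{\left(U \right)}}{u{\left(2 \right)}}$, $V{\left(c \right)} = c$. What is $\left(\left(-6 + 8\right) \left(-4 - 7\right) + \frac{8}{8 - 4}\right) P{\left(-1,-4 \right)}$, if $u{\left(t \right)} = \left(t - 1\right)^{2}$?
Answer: $80$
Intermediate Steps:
$u{\left(t \right)} = \left(-1 + t\right)^{2}$
$P{\left(S,U \right)} = U$ ($P{\left(S,U \right)} = \frac{U}{\left(-1 + 2\right)^{2}} = \frac{U}{1^{2}} = \frac{U}{1} = U 1 = U$)
$\left(\left(-6 + 8\right) \left(-4 - 7\right) + \frac{8}{8 - 4}\right) P{\left(-1,-4 \right)} = \left(\left(-6 + 8\right) \left(-4 - 7\right) + \frac{8}{8 - 4}\right) \left(-4\right) = \left(2 \left(-11\right) + \frac{8}{4}\right) \left(-4\right) = \left(-22 + 8 \cdot \frac{1}{4}\right) \left(-4\right) = \left(-22 + 2\right) \left(-4\right) = \left(-20\right) \left(-4\right) = 80$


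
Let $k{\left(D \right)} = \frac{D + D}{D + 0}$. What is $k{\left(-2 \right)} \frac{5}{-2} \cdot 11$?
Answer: $-55$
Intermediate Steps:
$k{\left(D \right)} = 2$ ($k{\left(D \right)} = \frac{2 D}{D} = 2$)
$k{\left(-2 \right)} \frac{5}{-2} \cdot 11 = 2 \frac{5}{-2} \cdot 11 = 2 \cdot 5 \left(- \frac{1}{2}\right) 11 = 2 \left(- \frac{5}{2}\right) 11 = \left(-5\right) 11 = -55$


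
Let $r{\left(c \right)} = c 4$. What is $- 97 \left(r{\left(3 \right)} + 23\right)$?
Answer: $-3395$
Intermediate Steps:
$r{\left(c \right)} = 4 c$
$- 97 \left(r{\left(3 \right)} + 23\right) = - 97 \left(4 \cdot 3 + 23\right) = - 97 \left(12 + 23\right) = \left(-97\right) 35 = -3395$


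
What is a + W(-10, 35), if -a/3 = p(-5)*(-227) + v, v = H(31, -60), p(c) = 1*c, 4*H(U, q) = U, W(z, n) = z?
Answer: -13753/4 ≈ -3438.3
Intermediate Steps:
H(U, q) = U/4
p(c) = c
v = 31/4 (v = (¼)*31 = 31/4 ≈ 7.7500)
a = -13713/4 (a = -3*(-5*(-227) + 31/4) = -3*(1135 + 31/4) = -3*4571/4 = -13713/4 ≈ -3428.3)
a + W(-10, 35) = -13713/4 - 10 = -13753/4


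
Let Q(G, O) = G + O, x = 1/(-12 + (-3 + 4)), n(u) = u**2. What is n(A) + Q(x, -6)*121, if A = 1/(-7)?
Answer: -36112/49 ≈ -736.98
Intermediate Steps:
A = -1/7 ≈ -0.14286
x = -1/11 (x = 1/(-12 + 1) = 1/(-11) = -1/11 ≈ -0.090909)
n(A) + Q(x, -6)*121 = (-1/7)**2 + (-1/11 - 6)*121 = 1/49 - 67/11*121 = 1/49 - 737 = -36112/49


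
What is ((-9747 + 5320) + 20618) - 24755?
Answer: -8564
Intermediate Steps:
((-9747 + 5320) + 20618) - 24755 = (-4427 + 20618) - 24755 = 16191 - 24755 = -8564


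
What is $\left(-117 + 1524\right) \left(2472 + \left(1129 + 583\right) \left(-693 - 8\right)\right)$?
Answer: $-1685079480$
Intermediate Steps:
$\left(-117 + 1524\right) \left(2472 + \left(1129 + 583\right) \left(-693 - 8\right)\right) = 1407 \left(2472 + 1712 \left(-701\right)\right) = 1407 \left(2472 - 1200112\right) = 1407 \left(-1197640\right) = -1685079480$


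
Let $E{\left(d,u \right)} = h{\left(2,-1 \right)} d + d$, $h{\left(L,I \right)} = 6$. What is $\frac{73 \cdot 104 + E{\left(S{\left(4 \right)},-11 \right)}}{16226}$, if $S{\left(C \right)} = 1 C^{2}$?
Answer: $\frac{3852}{8113} \approx 0.47479$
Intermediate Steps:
$S{\left(C \right)} = C^{2}$
$E{\left(d,u \right)} = 7 d$ ($E{\left(d,u \right)} = 6 d + d = 7 d$)
$\frac{73 \cdot 104 + E{\left(S{\left(4 \right)},-11 \right)}}{16226} = \frac{73 \cdot 104 + 7 \cdot 4^{2}}{16226} = \left(7592 + 7 \cdot 16\right) \frac{1}{16226} = \left(7592 + 112\right) \frac{1}{16226} = 7704 \cdot \frac{1}{16226} = \frac{3852}{8113}$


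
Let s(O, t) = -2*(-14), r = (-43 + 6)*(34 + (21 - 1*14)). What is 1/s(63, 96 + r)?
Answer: 1/28 ≈ 0.035714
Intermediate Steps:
r = -1517 (r = -37*(34 + (21 - 14)) = -37*(34 + 7) = -37*41 = -1517)
s(O, t) = 28
1/s(63, 96 + r) = 1/28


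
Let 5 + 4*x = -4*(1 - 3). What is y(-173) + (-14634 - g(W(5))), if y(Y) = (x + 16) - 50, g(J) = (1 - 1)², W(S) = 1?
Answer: -58669/4 ≈ -14667.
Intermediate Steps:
g(J) = 0 (g(J) = 0² = 0)
x = ¾ (x = -5/4 + (-4*(1 - 3))/4 = -5/4 + (-4*(-2))/4 = -5/4 + (¼)*8 = -5/4 + 2 = ¾ ≈ 0.75000)
y(Y) = -133/4 (y(Y) = (¾ + 16) - 50 = 67/4 - 50 = -133/4)
y(-173) + (-14634 - g(W(5))) = -133/4 + (-14634 - 1*0) = -133/4 + (-14634 + 0) = -133/4 - 14634 = -58669/4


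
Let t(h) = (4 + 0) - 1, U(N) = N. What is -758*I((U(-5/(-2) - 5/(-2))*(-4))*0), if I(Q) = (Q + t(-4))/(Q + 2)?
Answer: -1137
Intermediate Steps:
t(h) = 3 (t(h) = 4 - 1 = 3)
I(Q) = (3 + Q)/(2 + Q) (I(Q) = (Q + 3)/(Q + 2) = (3 + Q)/(2 + Q))
-758*I((U(-5/(-2) - 5/(-2))*(-4))*0) = -758*(3 + ((-5/(-2) - 5/(-2))*(-4))*0)/(2 + ((-5/(-2) - 5/(-2))*(-4))*0) = -758*(3 + ((-5*(-½) - 5*(-½))*(-4))*0)/(2 + ((-5*(-½) - 5*(-½))*(-4))*0) = -758*(3 + ((5/2 + 5/2)*(-4))*0)/(2 + ((5/2 + 5/2)*(-4))*0) = -758*(3 + (5*(-4))*0)/(2 + (5*(-4))*0) = -758*(3 - 20*0)/(2 - 20*0) = -758*(3 + 0)/(2 + 0) = -758*3/2 = -1137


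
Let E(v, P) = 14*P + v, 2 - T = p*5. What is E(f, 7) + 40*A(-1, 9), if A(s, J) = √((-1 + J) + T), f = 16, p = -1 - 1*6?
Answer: 114 + 120*√5 ≈ 382.33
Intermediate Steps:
p = -7 (p = -1 - 6 = -7)
T = 37 (T = 2 - (-7)*5 = 2 - 1*(-35) = 2 + 35 = 37)
A(s, J) = √(36 + J) (A(s, J) = √((-1 + J) + 37) = √(36 + J))
E(v, P) = v + 14*P
E(f, 7) + 40*A(-1, 9) = (16 + 14*7) + 40*√(36 + 9) = (16 + 98) + 40*√45 = 114 + 40*(3*√5) = 114 + 120*√5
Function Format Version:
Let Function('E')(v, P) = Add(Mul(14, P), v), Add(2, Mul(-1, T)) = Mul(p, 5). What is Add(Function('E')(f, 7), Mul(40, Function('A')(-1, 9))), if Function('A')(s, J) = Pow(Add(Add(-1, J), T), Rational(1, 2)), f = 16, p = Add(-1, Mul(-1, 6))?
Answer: Add(114, Mul(120, Pow(5, Rational(1, 2)))) ≈ 382.33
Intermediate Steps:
p = -7 (p = Add(-1, -6) = -7)
T = 37 (T = Add(2, Mul(-1, Mul(-7, 5))) = Add(2, Mul(-1, -35)) = Add(2, 35) = 37)
Function('A')(s, J) = Pow(Add(36, J), Rational(1, 2)) (Function('A')(s, J) = Pow(Add(Add(-1, J), 37), Rational(1, 2)) = Pow(Add(36, J), Rational(1, 2)))
Function('E')(v, P) = Add(v, Mul(14, P))
Add(Function('E')(f, 7), Mul(40, Function('A')(-1, 9))) = Add(Add(16, Mul(14, 7)), Mul(40, Pow(Add(36, 9), Rational(1, 2)))) = Add(Add(16, 98), Mul(40, Pow(45, Rational(1, 2)))) = Add(114, Mul(40, Mul(3, Pow(5, Rational(1, 2))))) = Add(114, Mul(120, Pow(5, Rational(1, 2))))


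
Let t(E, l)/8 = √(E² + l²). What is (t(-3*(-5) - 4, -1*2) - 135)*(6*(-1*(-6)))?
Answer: -4860 + 1440*√5 ≈ -1640.1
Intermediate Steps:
t(E, l) = 8*√(E² + l²)
(t(-3*(-5) - 4, -1*2) - 135)*(6*(-1*(-6))) = (8*√((-3*(-5) - 4)² + (-1*2)²) - 135)*(6*(-1*(-6))) = (8*√((15 - 4)² + (-2)²) - 135)*(6*6) = (8*√(11² + 4) - 135)*36 = (8*√(121 + 4) - 135)*36 = (8*√125 - 135)*36 = (8*(5*√5) - 135)*36 = (40*√5 - 135)*36 = (-135 + 40*√5)*36 = -4860 + 1440*√5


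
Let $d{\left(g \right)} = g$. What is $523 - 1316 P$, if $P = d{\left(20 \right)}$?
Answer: $-25797$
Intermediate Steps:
$P = 20$
$523 - 1316 P = 523 - 26320 = -25797$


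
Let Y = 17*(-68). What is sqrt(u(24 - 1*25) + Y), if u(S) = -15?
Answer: I*sqrt(1171) ≈ 34.22*I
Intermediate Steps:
Y = -1156
sqrt(u(24 - 1*25) + Y) = sqrt(-15 - 1156) = sqrt(-1171) = I*sqrt(1171)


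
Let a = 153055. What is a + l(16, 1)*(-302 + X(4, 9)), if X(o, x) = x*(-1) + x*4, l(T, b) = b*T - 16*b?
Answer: 153055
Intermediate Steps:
l(T, b) = -16*b + T*b (l(T, b) = T*b - 16*b = -16*b + T*b)
X(o, x) = 3*x (X(o, x) = -x + 4*x = 3*x)
a + l(16, 1)*(-302 + X(4, 9)) = 153055 + (1*(-16 + 16))*(-302 + 3*9) = 153055 + (1*0)*(-302 + 27) = 153055 + 0*(-275) = 153055 + 0 = 153055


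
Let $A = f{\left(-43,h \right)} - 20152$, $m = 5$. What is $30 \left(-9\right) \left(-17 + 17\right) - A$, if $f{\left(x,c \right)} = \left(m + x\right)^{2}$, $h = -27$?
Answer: $18708$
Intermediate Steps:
$f{\left(x,c \right)} = \left(5 + x\right)^{2}$
$A = -18708$ ($A = \left(5 - 43\right)^{2} - 20152 = \left(-38\right)^{2} - 20152 = 1444 - 20152 = -18708$)
$30 \left(-9\right) \left(-17 + 17\right) - A = 30 \left(-9\right) \left(-17 + 17\right) - -18708 = \left(-270\right) 0 + 18708 = 0 + 18708 = 18708$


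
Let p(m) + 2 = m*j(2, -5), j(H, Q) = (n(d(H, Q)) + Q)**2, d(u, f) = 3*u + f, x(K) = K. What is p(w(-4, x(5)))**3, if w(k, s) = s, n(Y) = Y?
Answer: 474552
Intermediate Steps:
d(u, f) = f + 3*u
j(H, Q) = (2*Q + 3*H)**2 (j(H, Q) = ((Q + 3*H) + Q)**2 = (2*Q + 3*H)**2)
p(m) = -2 + 16*m (p(m) = -2 + m*(2*(-5) + 3*2)**2 = -2 + m*(-10 + 6)**2 = -2 + m*(-4)**2 = -2 + m*16 = -2 + 16*m)
p(w(-4, x(5)))**3 = (-2 + 16*5)**3 = (-2 + 80)**3 = 78**3 = 474552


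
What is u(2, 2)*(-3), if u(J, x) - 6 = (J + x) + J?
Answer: -36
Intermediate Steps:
u(J, x) = 6 + x + 2*J (u(J, x) = 6 + ((J + x) + J) = 6 + (x + 2*J) = 6 + x + 2*J)
u(2, 2)*(-3) = (6 + 2 + 2*2)*(-3) = (6 + 2 + 4)*(-3) = 12*(-3) = -36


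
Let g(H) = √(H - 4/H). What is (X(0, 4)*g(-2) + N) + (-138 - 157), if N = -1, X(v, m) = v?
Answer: -296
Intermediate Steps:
(X(0, 4)*g(-2) + N) + (-138 - 157) = (0*√(-2 - 4/(-2)) - 1) + (-138 - 157) = (0*√(-2 - 4*(-½)) - 1) - 295 = (0*√(-2 + 2) - 1) - 295 = (0*√0 - 1) - 295 = (0*0 - 1) - 295 = (0 - 1) - 295 = -1 - 295 = -296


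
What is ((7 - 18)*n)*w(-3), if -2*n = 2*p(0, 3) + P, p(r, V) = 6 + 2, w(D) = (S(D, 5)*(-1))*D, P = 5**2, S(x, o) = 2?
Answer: 1353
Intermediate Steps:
P = 25
w(D) = -2*D (w(D) = (2*(-1))*D = -2*D)
p(r, V) = 8
n = -41/2 (n = -(2*8 + 25)/2 = -(16 + 25)/2 = -1/2*41 = -41/2 ≈ -20.500)
((7 - 18)*n)*w(-3) = ((7 - 18)*(-41/2))*(-2*(-3)) = -11*(-41/2)*6 = (451/2)*6 = 1353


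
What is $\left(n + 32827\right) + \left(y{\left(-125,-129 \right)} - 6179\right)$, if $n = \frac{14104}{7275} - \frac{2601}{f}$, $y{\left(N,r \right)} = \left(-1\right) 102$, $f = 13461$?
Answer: $\frac{866596064273}{32642925} \approx 26548.0$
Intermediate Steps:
$y{\left(N,r \right)} = -102$
$n = \frac{56977223}{32642925}$ ($n = \frac{14104}{7275} - \frac{2601}{13461} = 14104 \cdot \frac{1}{7275} - \frac{867}{4487} = \frac{14104}{7275} - \frac{867}{4487} = \frac{56977223}{32642925} \approx 1.7455$)
$\left(n + 32827\right) + \left(y{\left(-125,-129 \right)} - 6179\right) = \left(\frac{56977223}{32642925} + 32827\right) - 6281 = \frac{1071626276198}{32642925} - 6281 = \frac{866596064273}{32642925}$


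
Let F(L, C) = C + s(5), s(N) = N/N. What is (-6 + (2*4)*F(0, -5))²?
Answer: 1444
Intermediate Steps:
s(N) = 1
F(L, C) = 1 + C (F(L, C) = C + 1 = 1 + C)
(-6 + (2*4)*F(0, -5))² = (-6 + (2*4)*(1 - 5))² = (-6 + 8*(-4))² = (-6 - 32)² = (-38)² = 1444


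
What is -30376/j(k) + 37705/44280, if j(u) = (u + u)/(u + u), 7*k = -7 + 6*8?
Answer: -269002315/8856 ≈ -30375.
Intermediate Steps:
k = 41/7 (k = (-7 + 6*8)/7 = (-7 + 48)/7 = (1/7)*41 = 41/7 ≈ 5.8571)
j(u) = 1 (j(u) = (2*u)/((2*u)) = (2*u)*(1/(2*u)) = 1)
-30376/j(k) + 37705/44280 = -30376/1 + 37705/44280 = -30376*1 + 37705*(1/44280) = -30376 + 7541/8856 = -269002315/8856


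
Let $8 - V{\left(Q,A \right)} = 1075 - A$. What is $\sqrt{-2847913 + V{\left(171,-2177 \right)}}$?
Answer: $i \sqrt{2851157} \approx 1688.5 i$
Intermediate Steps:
$V{\left(Q,A \right)} = -1067 + A$ ($V{\left(Q,A \right)} = 8 - \left(1075 - A\right) = 8 + \left(-1075 + A\right) = -1067 + A$)
$\sqrt{-2847913 + V{\left(171,-2177 \right)}} = \sqrt{-2847913 - 3244} = \sqrt{-2851157} = i \sqrt{2851157}$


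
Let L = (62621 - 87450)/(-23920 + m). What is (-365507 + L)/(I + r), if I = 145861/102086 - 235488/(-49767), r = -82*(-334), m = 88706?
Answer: -20050893009828867237/1502780542253537041 ≈ -13.343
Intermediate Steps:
r = 27388
I = 10433030785/1693504654 (I = 145861*(1/102086) - 235488*(-1/49767) = 145861/102086 + 78496/16589 = 10433030785/1693504654 ≈ 6.1606)
L = -24829/64786 (L = (62621 - 87450)/(-23920 + 88706) = -24829/64786 ≈ -0.38325)
(-365507 + L)/(I + r) = (-365507 - 24829/64786)/(10433030785/1693504654 + 27388) = -23679761331/(64786*46392138494537/1693504654) = -23679761331/64786*1693504654/46392138494537 = -20050893009828867237/1502780542253537041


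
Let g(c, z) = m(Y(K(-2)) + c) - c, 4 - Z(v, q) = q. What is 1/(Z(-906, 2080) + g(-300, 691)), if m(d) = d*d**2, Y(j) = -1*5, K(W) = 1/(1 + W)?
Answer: -1/28374401 ≈ -3.5243e-8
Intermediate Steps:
Z(v, q) = 4 - q
Y(j) = -5
m(d) = d**3
g(c, z) = (-5 + c)**3 - c
1/(Z(-906, 2080) + g(-300, 691)) = 1/((4 - 1*2080) + ((-5 - 300)**3 - 1*(-300))) = 1/((4 - 2080) + ((-305)**3 + 300)) = 1/(-2076 + (-28372625 + 300)) = 1/(-2076 - 28372325) = 1/(-28374401) = -1/28374401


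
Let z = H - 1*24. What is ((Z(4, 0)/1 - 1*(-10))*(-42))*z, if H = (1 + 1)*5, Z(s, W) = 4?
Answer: 8232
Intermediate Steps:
H = 10 (H = 2*5 = 10)
z = -14 (z = 10 - 1*24 = 10 - 24 = -14)
((Z(4, 0)/1 - 1*(-10))*(-42))*z = ((4/1 - 1*(-10))*(-42))*(-14) = ((4*1 + 10)*(-42))*(-14) = ((4 + 10)*(-42))*(-14) = (14*(-42))*(-14) = -588*(-14) = 8232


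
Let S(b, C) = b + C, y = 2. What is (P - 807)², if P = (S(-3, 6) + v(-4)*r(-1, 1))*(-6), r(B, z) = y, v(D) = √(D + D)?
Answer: 679473 + 39600*I*√2 ≈ 6.7947e+5 + 56003.0*I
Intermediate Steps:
v(D) = √2*√D (v(D) = √(2*D) = √2*√D)
r(B, z) = 2
S(b, C) = C + b
P = -18 - 24*I*√2 (P = ((6 - 3) + (√2*√(-4))*2)*(-6) = (3 + (√2*(2*I))*2)*(-6) = (3 + (2*I*√2)*2)*(-6) = (3 + 4*I*√2)*(-6) = -18 - 24*I*√2 ≈ -18.0 - 33.941*I)
(P - 807)² = ((-18 - 24*I*√2) - 807)² = (-825 - 24*I*√2)²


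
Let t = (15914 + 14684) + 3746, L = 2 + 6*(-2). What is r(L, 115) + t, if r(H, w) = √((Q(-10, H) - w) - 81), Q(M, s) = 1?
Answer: 34344 + I*√195 ≈ 34344.0 + 13.964*I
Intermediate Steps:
L = -10 (L = 2 - 12 = -10)
r(H, w) = √(-80 - w) (r(H, w) = √((1 - w) - 81) = √(-80 - w))
t = 34344 (t = 30598 + 3746 = 34344)
r(L, 115) + t = √(-80 - 1*115) + 34344 = √(-80 - 115) + 34344 = √(-195) + 34344 = I*√195 + 34344 = 34344 + I*√195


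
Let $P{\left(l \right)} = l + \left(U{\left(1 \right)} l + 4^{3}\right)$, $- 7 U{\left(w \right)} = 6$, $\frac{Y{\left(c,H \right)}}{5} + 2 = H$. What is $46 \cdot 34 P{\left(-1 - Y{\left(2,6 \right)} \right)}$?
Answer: $95404$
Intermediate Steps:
$Y{\left(c,H \right)} = -10 + 5 H$
$U{\left(w \right)} = - \frac{6}{7}$ ($U{\left(w \right)} = \left(- \frac{1}{7}\right) 6 = - \frac{6}{7}$)
$P{\left(l \right)} = 64 + \frac{l}{7}$ ($P{\left(l \right)} = l - \left(-64 + \frac{6 l}{7}\right) = 64 + \frac{l}{7}$)
$46 \cdot 34 P{\left(-1 - Y{\left(2,6 \right)} \right)} = 46 \cdot 34 \left(64 + \frac{-1 - \left(-10 + 5 \cdot 6\right)}{7}\right) = 1564 \left(64 + \frac{-1 - \left(-10 + 30\right)}{7}\right) = 1564 \left(64 + \frac{-1 - 20}{7}\right) = 1564 \left(64 + \frac{1}{7} \left(-21\right)\right) = 1564 \left(64 - 3\right) = 1564 \cdot 61 = 95404$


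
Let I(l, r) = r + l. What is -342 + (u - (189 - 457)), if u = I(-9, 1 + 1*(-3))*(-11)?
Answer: 47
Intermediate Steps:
I(l, r) = l + r
u = 121 (u = (-9 + (1 + 1*(-3)))*(-11) = (-9 + (1 - 3))*(-11) = (-9 - 2)*(-11) = -11*(-11) = 121)
-342 + (u - (189 - 457)) = -342 + (121 - (189 - 457)) = -342 + (121 - 1*(-268)) = -342 + (121 + 268) = -342 + 389 = 47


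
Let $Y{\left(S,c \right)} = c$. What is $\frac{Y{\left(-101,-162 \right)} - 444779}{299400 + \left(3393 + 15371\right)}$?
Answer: $- \frac{63563}{45452} \approx -1.3985$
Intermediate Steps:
$\frac{Y{\left(-101,-162 \right)} - 444779}{299400 + \left(3393 + 15371\right)} = \frac{-162 - 444779}{299400 + \left(3393 + 15371\right)} = - \frac{444941}{299400 + 18764} = - \frac{444941}{318164} = \left(-444941\right) \frac{1}{318164} = - \frac{63563}{45452}$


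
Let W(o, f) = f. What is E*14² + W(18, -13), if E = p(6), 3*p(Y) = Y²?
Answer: 2339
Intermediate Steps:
p(Y) = Y²/3
E = 12 (E = (⅓)*6² = (⅓)*36 = 12)
E*14² + W(18, -13) = 12*14² - 13 = 12*196 - 13 = 2352 - 13 = 2339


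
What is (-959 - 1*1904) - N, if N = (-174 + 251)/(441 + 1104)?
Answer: -4423412/1545 ≈ -2863.1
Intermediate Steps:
N = 77/1545 ≈ 0.049838
(-959 - 1*1904) - N = (-959 - 1*1904) - 1*77/1545 = (-959 - 1904) - 77/1545 = -2863 - 77/1545 = -4423412/1545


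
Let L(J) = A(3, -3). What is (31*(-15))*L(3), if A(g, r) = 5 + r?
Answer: -930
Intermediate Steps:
L(J) = 2 (L(J) = 5 - 3 = 2)
(31*(-15))*L(3) = (31*(-15))*2 = -465*2 = -930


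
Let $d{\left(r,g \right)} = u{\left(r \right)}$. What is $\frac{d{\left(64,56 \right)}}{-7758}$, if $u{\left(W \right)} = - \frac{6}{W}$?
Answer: $\frac{1}{82752} \approx 1.2084 \cdot 10^{-5}$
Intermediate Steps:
$d{\left(r,g \right)} = - \frac{6}{r}$
$\frac{d{\left(64,56 \right)}}{-7758} = \frac{\left(-6\right) \frac{1}{64}}{-7758} = \left(-6\right) \frac{1}{64} \left(- \frac{1}{7758}\right) = \left(- \frac{3}{32}\right) \left(- \frac{1}{7758}\right) = \frac{1}{82752}$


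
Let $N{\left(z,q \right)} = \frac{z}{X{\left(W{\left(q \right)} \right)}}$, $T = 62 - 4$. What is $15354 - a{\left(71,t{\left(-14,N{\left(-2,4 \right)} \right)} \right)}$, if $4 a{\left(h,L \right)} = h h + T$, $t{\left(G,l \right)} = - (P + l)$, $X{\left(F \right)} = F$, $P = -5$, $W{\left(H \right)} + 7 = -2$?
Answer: $\frac{56317}{4} \approx 14079.0$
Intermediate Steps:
$W{\left(H \right)} = -9$ ($W{\left(H \right)} = -7 - 2 = -9$)
$T = 58$
$N{\left(z,q \right)} = - \frac{z}{9}$ ($N{\left(z,q \right)} = \frac{z}{-9} = z \left(- \frac{1}{9}\right) = - \frac{z}{9}$)
$t{\left(G,l \right)} = 5 - l$ ($t{\left(G,l \right)} = - (-5 + l) = 5 - l$)
$a{\left(h,L \right)} = \frac{29}{2} + \frac{h^{2}}{4}$ ($a{\left(h,L \right)} = \frac{h h + 58}{4} = \frac{h^{2} + 58}{4} = \frac{58 + h^{2}}{4} = \frac{29}{2} + \frac{h^{2}}{4}$)
$15354 - a{\left(71,t{\left(-14,N{\left(-2,4 \right)} \right)} \right)} = 15354 - \left(\frac{29}{2} + \frac{71^{2}}{4}\right) = 15354 - \left(\frac{29}{2} + \frac{1}{4} \cdot 5041\right) = 15354 - \left(\frac{29}{2} + \frac{5041}{4}\right) = 15354 - \frac{5099}{4} = \frac{56317}{4}$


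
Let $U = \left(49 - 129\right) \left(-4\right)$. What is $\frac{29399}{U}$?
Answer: $\frac{29399}{320} \approx 91.872$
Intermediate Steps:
$U = 320$ ($U = \left(-80\right) \left(-4\right) = 320$)
$\frac{29399}{U} = \frac{29399}{320}$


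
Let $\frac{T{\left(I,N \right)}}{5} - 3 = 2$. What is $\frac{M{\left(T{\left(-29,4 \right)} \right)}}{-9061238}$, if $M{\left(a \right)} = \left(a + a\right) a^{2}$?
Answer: $- \frac{15625}{4530619} \approx -0.0034488$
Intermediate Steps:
$T{\left(I,N \right)} = 25$ ($T{\left(I,N \right)} = 15 + 5 \cdot 2 = 15 + 10 = 25$)
$M{\left(a \right)} = 2 a^{3}$ ($M{\left(a \right)} = 2 a a^{2} = 2 a^{3}$)
$\frac{M{\left(T{\left(-29,4 \right)} \right)}}{-9061238} = \frac{2 \cdot 25^{3}}{-9061238} = 2 \cdot 15625 \left(- \frac{1}{9061238}\right) = 31250 \left(- \frac{1}{9061238}\right) = - \frac{15625}{4530619}$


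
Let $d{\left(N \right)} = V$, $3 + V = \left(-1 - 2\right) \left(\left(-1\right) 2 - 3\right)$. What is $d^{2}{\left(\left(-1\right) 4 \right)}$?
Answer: $144$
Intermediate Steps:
$V = 12$ ($V = -3 + \left(-1 - 2\right) \left(\left(-1\right) 2 - 3\right) = -3 - 3 \left(-2 - 3\right) = -3 - -15 = -3 + 15 = 12$)
$d{\left(N \right)} = 12$
$d^{2}{\left(\left(-1\right) 4 \right)} = 12^{2} = 144$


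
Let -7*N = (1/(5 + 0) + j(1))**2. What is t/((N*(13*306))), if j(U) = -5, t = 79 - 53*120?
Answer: 1099175/2291328 ≈ 0.47971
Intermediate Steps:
t = -6281 (t = 79 - 6360 = -6281)
N = -576/175 (N = -(1/(5 + 0) - 5)**2/7 = -(1/5 - 5)**2/7 = -(-24/5)**2/7 = -1/7*576/25 = -576/175 ≈ -3.2914)
t/((N*(13*306))) = -6281/((-7488*306/175)) = -6281/((-576/175*3978)) = -6281/(-2291328/175) = -6281*(-175/2291328) = 1099175/2291328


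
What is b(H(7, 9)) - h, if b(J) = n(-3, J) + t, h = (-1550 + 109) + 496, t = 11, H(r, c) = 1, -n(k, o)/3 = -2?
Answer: 962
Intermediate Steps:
n(k, o) = 6 (n(k, o) = -3*(-2) = 6)
h = -945 (h = -1441 + 496 = -945)
b(J) = 17 (b(J) = 6 + 11 = 17)
b(H(7, 9)) - h = 17 - 1*(-945) = 17 + 945 = 962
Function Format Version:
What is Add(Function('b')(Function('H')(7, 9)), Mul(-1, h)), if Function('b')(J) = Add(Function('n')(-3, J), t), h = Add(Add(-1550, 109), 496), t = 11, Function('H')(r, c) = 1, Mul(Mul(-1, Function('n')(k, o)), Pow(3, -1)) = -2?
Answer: 962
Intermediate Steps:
Function('n')(k, o) = 6 (Function('n')(k, o) = Mul(-3, -2) = 6)
h = -945 (h = Add(-1441, 496) = -945)
Function('b')(J) = 17 (Function('b')(J) = Add(6, 11) = 17)
Add(Function('b')(Function('H')(7, 9)), Mul(-1, h)) = Add(17, Mul(-1, -945)) = Add(17, 945) = 962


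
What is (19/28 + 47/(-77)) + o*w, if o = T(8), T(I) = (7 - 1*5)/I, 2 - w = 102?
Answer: -1097/44 ≈ -24.932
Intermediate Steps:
w = -100 (w = 2 - 1*102 = 2 - 102 = -100)
T(I) = 2/I (T(I) = (7 - 5)/I = 2/I)
o = ¼ (o = 2/8 = 2*(⅛) = ¼ ≈ 0.25000)
(19/28 + 47/(-77)) + o*w = (19/28 + 47/(-77)) + (¼)*(-100) = (19*(1/28) + 47*(-1/77)) - 25 = (19/28 - 47/77) - 25 = 3/44 - 25 = -1097/44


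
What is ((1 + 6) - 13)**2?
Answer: 36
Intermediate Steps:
((1 + 6) - 13)**2 = (7 - 13)**2 = (-6)**2 = 36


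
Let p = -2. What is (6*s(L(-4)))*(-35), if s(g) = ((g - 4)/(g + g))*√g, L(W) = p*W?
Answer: -105*√2 ≈ -148.49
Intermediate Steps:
L(W) = -2*W
s(g) = (-4 + g)/(2*√g) (s(g) = ((-4 + g)/((2*g)))*√g = ((-4 + g)*(1/(2*g)))*√g = ((-4 + g)/(2*g))*√g = (-4 + g)/(2*√g))
(6*s(L(-4)))*(-35) = (6*((-4 - 2*(-4))/(2*√(-2*(-4)))))*(-35) = (6*((-4 + 8)/(2*√8)))*(-35) = (6*((½)*(√2/4)*4))*(-35) = (6*(√2/2))*(-35) = (3*√2)*(-35) = -105*√2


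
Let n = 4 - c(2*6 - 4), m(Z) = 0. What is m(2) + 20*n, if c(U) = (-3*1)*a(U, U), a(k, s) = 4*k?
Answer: 2000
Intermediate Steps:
c(U) = -12*U (c(U) = (-3*1)*(4*U) = -12*U)
n = 100 (n = 4 - (-12)*(2*6 - 4) = 4 - (-12)*(12 - 4) = 4 - (-12)*8 = 4 - 1*(-96) = 4 + 96 = 100)
m(2) + 20*n = 0 + 20*100 = 0 + 2000 = 2000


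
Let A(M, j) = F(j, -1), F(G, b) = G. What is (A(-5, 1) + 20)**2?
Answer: 441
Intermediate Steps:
A(M, j) = j
(A(-5, 1) + 20)**2 = (1 + 20)**2 = 21**2 = 441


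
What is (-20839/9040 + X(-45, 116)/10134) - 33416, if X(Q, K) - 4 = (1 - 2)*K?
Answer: -1530748700333/45805680 ≈ -33418.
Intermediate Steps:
X(Q, K) = 4 - K (X(Q, K) = 4 + (1 - 2)*K = 4 - K)
(-20839/9040 + X(-45, 116)/10134) - 33416 = (-20839/9040 + (4 - 1*116)/10134) - 33416 = (-20839*1/9040 + (4 - 116)*(1/10134)) - 33416 = (-20839/9040 - 112*1/10134) - 33416 = (-20839/9040 - 56/5067) - 33416 = -106097453/45805680 - 33416 = -1530748700333/45805680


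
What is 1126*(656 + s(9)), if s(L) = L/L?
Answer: 739782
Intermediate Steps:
s(L) = 1
1126*(656 + s(9)) = 1126*(656 + 1) = 1126*657 = 739782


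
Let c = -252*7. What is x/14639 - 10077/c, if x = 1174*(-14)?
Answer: 39508033/8607732 ≈ 4.5898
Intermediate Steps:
x = -16436
c = -1764
x/14639 - 10077/c = -16436/14639 - 10077/(-1764) = -16436*1/14639 - 10077*(-1/1764) = -16436/14639 + 3359/588 = 39508033/8607732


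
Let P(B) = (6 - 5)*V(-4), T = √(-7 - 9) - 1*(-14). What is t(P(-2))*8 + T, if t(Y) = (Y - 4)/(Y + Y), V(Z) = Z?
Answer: 22 + 4*I ≈ 22.0 + 4.0*I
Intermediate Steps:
T = 14 + 4*I (T = √(-16) + 14 = 4*I + 14 = 14 + 4*I ≈ 14.0 + 4.0*I)
P(B) = -4 (P(B) = (6 - 5)*(-4) = 1*(-4) = -4)
t(Y) = (-4 + Y)/(2*Y) (t(Y) = (-4 + Y)/((2*Y)) = (-4 + Y)*(1/(2*Y)) = (-4 + Y)/(2*Y))
t(P(-2))*8 + T = ((½)*(-4 - 4)/(-4))*8 + (14 + 4*I) = ((½)*(-¼)*(-8))*8 + (14 + 4*I) = 1*8 + (14 + 4*I) = 8 + (14 + 4*I) = 22 + 4*I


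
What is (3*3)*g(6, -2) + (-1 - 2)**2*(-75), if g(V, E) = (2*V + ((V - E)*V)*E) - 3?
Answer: -1458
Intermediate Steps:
g(V, E) = -3 + 2*V + E*V*(V - E) (g(V, E) = (2*V + (V*(V - E))*E) - 3 = (2*V + E*V*(V - E)) - 3 = -3 + 2*V + E*V*(V - E))
(3*3)*g(6, -2) + (-1 - 2)**2*(-75) = (3*3)*(-3 + 2*6 - 2*6**2 - 1*6*(-2)**2) + (-1 - 2)**2*(-75) = 9*(-3 + 12 - 2*36 - 1*6*4) + (-3)**2*(-75) = 9*(-3 + 12 - 72 - 24) + 9*(-75) = 9*(-87) - 675 = -783 - 675 = -1458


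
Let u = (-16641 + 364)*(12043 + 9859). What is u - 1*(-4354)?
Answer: -356494500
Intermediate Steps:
u = -356498854 (u = -16277*21902 = -356498854)
u - 1*(-4354) = -356498854 - 1*(-4354) = -356498854 + 4354 = -356494500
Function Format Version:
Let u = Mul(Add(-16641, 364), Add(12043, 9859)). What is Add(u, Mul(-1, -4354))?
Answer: -356494500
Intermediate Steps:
u = -356498854 (u = Mul(-16277, 21902) = -356498854)
Add(u, Mul(-1, -4354)) = Add(-356498854, Mul(-1, -4354)) = Add(-356498854, 4354) = -356494500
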